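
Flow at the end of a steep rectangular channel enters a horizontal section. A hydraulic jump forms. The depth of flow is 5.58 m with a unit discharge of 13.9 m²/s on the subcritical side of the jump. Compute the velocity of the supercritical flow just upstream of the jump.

V₂ = q/y₂ = 13.9/5.58 = 2.49 m/s; Fr₂ = V₂/√(g·y₂) = 0.337.
Since the conjugate-depth ratio holds either way, y₁/y₂ = ½[√(1 + 8Fr₂²) − 1] = ½[√1.907 − 1] = 0.190.
y₁ = 0.190 × 5.58 = 1.06 m.
V₁ = q/y₁ = 13.9/1.06 = 13.1 m/s.

V₁ = 13.1 m/s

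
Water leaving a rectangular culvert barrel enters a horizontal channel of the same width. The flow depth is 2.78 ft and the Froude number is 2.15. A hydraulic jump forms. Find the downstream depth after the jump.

Fr₁ = 2.15 (given).
Sequent-depth ratio: y₂/y₁ = ½[√(1 + 8Fr₁²) − 1] = ½[√37.98 − 1] = 2.58.
y₂ = 2.58 × 2.78 = 7.18 ft.

y₂ = 7.18 ft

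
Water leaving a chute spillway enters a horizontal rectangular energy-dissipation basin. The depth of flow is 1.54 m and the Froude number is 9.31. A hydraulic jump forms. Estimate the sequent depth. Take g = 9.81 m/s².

y₂ = 19.5 m

Fr₁ = 9.31 (given).
Conjugate-depth relation: y₂/y₁ = ½[√(1 + 8Fr₁²) − 1] = ½[√694.4 − 1] = 12.7.
y₂ = 12.7 × 1.54 = 19.5 m.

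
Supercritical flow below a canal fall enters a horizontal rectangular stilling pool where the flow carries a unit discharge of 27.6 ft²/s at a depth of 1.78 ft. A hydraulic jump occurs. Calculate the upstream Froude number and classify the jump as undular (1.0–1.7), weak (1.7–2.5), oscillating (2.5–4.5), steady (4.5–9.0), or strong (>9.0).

V₁ = q/y₁ = 27.6/1.78 = 15.5 ft/s. Fr₁ = V₁/√(g·y₁) = 15.5/√(32.2×1.78) = 2.05.
Fr₁ = 2.05 lies in the weak range.

Fr₁ = 2.05; weak jump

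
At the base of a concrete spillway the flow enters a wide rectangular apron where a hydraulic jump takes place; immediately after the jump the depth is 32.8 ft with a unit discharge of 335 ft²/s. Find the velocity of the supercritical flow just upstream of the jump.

V₂ = q/y₂ = 335/32.8 = 10.2 ft/s; Fr₂ = V₂/√(g·y₂) = 0.314.
Applying the sequent-depth relation in reverse, y₁/y₂ = ½[√(1 + 8Fr₂²) − 1] = ½[√1.790 − 1] = 0.169.
y₁ = 0.169 × 32.8 = 5.54 ft.
V₁ = q/y₁ = 335/5.54 = 60.4 ft/s.

V₁ = 60.4 ft/s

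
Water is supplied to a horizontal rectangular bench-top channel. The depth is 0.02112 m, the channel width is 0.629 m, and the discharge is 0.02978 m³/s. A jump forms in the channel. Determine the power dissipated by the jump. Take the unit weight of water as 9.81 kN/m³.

P = 0.03922 kW

q = Q/b = 0.02978/0.629 = 0.04734 m²/s; V₁ = q/y₁ = 2.242 m/s. Fr₁ = V₁/√(g·y₁) = 4.925.
Conjugate-depth relation: y₂/y₁ = ½[√(1 + 8Fr₁²) − 1] = ½[√195.04 − 1] = 6.483.
y₂ = 6.483 × 0.02112 = 0.1369 m.
Head loss: ΔE = (y₂ − y₁)³/(4y₁y₂) = (0.1369 − 0.02112)³/(4×0.02112×0.1369) = 0.001553/0.01157 = 0.1342 m.
P = γ·Q·ΔE = 9.81 × 0.02978 × 0.1342 = 0.03922 kW.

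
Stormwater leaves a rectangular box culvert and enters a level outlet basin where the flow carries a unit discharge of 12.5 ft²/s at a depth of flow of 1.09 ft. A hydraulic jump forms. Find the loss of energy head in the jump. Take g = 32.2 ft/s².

V₁ = q/y₁ = 12.5/1.09 = 11.5 ft/s. Fr₁ = V₁/√(g·y₁) = 11.5/√(32.2×1.09) = 1.94.
By Bélanger, y₂/y₁ = ½[√(1 + 8Fr₁²) − 1] = ½[√30.98 − 1] = 2.28.
y₂ = 2.28 × 1.09 = 2.49 ft.
V₂ = q/y₂ = 12.5/2.49 = 5.02 ft/s. E₁ = y₁ + V₁²/2g = 3.13 ft; E₂ = y₂ + V₂²/2g = 2.88 ft. ΔE = E₁ − E₂ = 0.252 ft.

ΔE = 0.252 ft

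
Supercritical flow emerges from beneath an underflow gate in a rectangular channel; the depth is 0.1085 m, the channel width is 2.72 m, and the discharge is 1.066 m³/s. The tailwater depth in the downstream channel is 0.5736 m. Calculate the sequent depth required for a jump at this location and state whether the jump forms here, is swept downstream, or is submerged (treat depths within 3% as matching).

q = Q/b = 1.066/2.72 = 0.3919 m²/s; V₁ = q/y₁ = 3.612 m/s. Fr₁ = V₁/√(g·y₁) = 3.501.
From the momentum equation for a rectangular channel, y₂/y₁ = ½[√(1 + 8Fr₁²) − 1] = ½[√99.064 − 1] = 4.477.
y₂ = 4.477 × 0.1085 = 0.4857 m.
Tailwater y_tw = 0.5736 m: y_tw > y₂, so the jump is submerged.

y₂ = 0.4857 m; the jump is submerged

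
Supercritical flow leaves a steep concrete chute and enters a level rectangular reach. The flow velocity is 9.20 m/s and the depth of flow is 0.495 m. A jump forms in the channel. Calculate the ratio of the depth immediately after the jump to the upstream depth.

Fr₁ = V₁/√(g·y₁) = 9.20/√(9.81×0.495) = 4.17.
Sequent-depth ratio: y₂/y₁ = ½[√(1 + 8Fr₁²) − 1] = ½[√140.4 − 1] = 5.43.

y₂/y₁ = 5.43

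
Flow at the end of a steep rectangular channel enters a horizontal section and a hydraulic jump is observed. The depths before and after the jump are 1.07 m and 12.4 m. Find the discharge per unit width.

For a rectangular channel the momentum equation gives q² = ½·g·y₁·y₂·(y₁ + y₂) = ½×9.81×1.07×12.4×13.5 = 877.
q = √877 = 29.6 m²/s.

q = 29.6 m²/s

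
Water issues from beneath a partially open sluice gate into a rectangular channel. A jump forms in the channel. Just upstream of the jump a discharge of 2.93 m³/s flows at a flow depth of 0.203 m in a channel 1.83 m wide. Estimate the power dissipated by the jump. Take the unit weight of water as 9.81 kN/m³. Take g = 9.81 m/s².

P = 52.0 kW

q = Q/b = 2.93/1.83 = 1.60 m²/s; V₁ = q/y₁ = 7.89 m/s. Fr₁ = V₁/√(g·y₁) = 5.59.
Bélanger equation: y₂/y₁ = ½[√(1 + 8Fr₁²) − 1] = ½[√250.9 − 1] = 7.42.
y₂ = 7.42 × 0.203 = 1.51 m.
V₂ = q/y₂ = 1.60/1.51 = 1.06 m/s. E₁ = y₁ + V₁²/2g = 3.37 m; E₂ = y₂ + V₂²/2g = 1.56 m. ΔE = E₁ − E₂ = 1.81 m.
P = γ·Q·ΔE = 9.81 × 2.93 × 1.81 = 52.0 kW.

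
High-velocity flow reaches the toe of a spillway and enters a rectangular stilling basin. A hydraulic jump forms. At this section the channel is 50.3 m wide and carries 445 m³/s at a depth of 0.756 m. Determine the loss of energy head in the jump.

ΔE = 3.28 m

q = Q/b = 445/50.3 = 8.85 m²/s; V₁ = q/y₁ = 11.7 m/s. Fr₁ = V₁/√(g·y₁) = 4.30.
Bélanger equation: y₂/y₁ = ½[√(1 + 8Fr₁²) − 1] = ½[√148.7 − 1] = 5.60.
y₂ = 5.60 × 0.756 = 4.23 m.
Head loss: ΔE = (y₂ − y₁)³/(4y₁y₂) = (4.23 − 0.756)³/(4×0.756×4.23) = 42.0/12.8 = 3.28 m.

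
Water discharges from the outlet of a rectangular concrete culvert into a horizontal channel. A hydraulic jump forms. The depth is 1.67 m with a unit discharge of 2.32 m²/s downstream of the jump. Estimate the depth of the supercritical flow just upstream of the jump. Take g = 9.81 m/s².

y₁ = 0.329 m

V₂ = q/y₂ = 2.32/1.67 = 1.39 m/s; Fr₂ = V₂/√(g·y₂) = 0.343.
From the momentum equation (using Fr₂), y₁/y₂ = ½[√(1 + 8Fr₂²) − 1] = ½[√1.942 − 1] = 0.197.
y₁ = 0.197 × 1.67 = 0.329 m.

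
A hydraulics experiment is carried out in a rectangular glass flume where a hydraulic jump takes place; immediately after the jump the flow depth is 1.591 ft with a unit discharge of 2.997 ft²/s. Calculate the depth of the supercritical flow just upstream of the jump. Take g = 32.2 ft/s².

V₂ = q/y₂ = 2.997/1.591 = 1.884 ft/s; Fr₂ = V₂/√(g·y₂) = 0.2632.
Applying the sequent-depth relation in reverse, y₁/y₂ = ½[√(1 + 8Fr₂²) − 1] = ½[√1.5541 − 1] = 0.1233.
y₁ = 0.1233 × 1.591 = 0.1962 ft.

y₁ = 0.1962 ft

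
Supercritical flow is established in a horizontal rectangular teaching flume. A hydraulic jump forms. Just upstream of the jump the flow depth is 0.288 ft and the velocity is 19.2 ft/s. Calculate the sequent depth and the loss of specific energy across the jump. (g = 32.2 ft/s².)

Fr₁ = V₁/√(g·y₁) = 19.2/√(32.2×0.288) = 6.30.
Sequent-depth ratio: y₂/y₁ = ½[√(1 + 8Fr₁²) − 1] = ½[√319.0 − 1] = 8.43.
y₂ = 8.43 × 0.288 = 2.43 ft.
q = V₁·y₁ = 19.2 × 0.288 = 5.53 ft²/s. V₂ = q/y₂ = 5.53/2.43 = 2.28 ft/s. E₁ = y₁ + V₁²/2g = 6.01 ft; E₂ = y₂ + V₂²/2g = 2.51 ft. ΔE = E₁ − E₂ = 3.50 ft.

y₂ = 2.43 ft; ΔE = 3.50 ft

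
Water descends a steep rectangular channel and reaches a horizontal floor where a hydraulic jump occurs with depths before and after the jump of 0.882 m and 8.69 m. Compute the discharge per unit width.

q = 19.0 m²/s

For a rectangular channel the momentum equation gives q² = ½·g·y₁·y₂·(y₁ + y₂) = ½×9.81×0.882×8.69×9.57 = 360.
q = √360 = 19.0 m²/s.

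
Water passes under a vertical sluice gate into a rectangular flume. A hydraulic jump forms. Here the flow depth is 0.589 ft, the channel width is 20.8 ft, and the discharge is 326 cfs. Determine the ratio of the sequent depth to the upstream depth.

y₂/y₁ = 8.16

q = Q/b = 326/20.8 = 15.7 ft²/s; V₁ = q/y₁ = 26.6 ft/s. Fr₁ = V₁/√(g·y₁) = 6.11.
Bélanger equation: y₂/y₁ = ½[√(1 + 8Fr₁²) − 1] = ½[√299.7 − 1] = 8.16.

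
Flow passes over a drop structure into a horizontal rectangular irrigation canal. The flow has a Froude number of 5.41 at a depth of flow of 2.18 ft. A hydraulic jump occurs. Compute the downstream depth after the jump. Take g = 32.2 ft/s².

y₂ = 15.6 ft

Fr₁ = 5.41 (given).
Sequent-depth ratio: y₂/y₁ = ½[√(1 + 8Fr₁²) − 1] = ½[√235.1 − 1] = 7.17.
y₂ = 7.17 × 2.18 = 15.6 ft.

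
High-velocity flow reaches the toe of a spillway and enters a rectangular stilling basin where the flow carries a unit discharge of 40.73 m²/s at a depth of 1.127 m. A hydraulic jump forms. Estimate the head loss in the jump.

V₁ = q/y₁ = 40.73/1.127 = 36.14 m/s. Fr₁ = V₁/√(g·y₁) = 36.14/√(9.81×1.127) = 10.87.
Bélanger equation: y₂/y₁ = ½[√(1 + 8Fr₁²) − 1] = ½[√946.10 − 1] = 14.88.
y₂ = 14.88 × 1.127 = 16.77 m.
Head loss: ΔE = (y₂ − y₁)³/(4y₁y₂) = (16.77 − 1.127)³/(4×1.127×16.77) = 3827/75.59 = 50.63 m.

ΔE = 50.63 m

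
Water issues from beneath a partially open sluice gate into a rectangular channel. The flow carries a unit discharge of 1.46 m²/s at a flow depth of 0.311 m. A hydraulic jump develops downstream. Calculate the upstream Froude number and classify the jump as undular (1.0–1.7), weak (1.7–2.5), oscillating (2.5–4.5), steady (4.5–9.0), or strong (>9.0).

V₁ = q/y₁ = 1.46/0.311 = 4.69 m/s. Fr₁ = V₁/√(g·y₁) = 4.69/√(9.81×0.311) = 2.69.
Fr₁ = 2.69 lies in the oscillating range.

Fr₁ = 2.69; oscillating jump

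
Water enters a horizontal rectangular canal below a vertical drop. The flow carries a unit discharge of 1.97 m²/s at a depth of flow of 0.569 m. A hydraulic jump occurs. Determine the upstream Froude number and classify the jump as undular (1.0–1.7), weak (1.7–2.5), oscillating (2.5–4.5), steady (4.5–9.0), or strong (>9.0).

Fr₁ = 1.47; undular jump

V₁ = q/y₁ = 1.97/0.569 = 3.46 m/s. Fr₁ = V₁/√(g·y₁) = 3.46/√(9.81×0.569) = 1.47.
Fr₁ = 1.47 lies in the undular range.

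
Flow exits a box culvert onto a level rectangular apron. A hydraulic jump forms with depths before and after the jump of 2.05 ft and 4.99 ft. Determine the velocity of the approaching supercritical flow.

V₁ = 16.6 ft/s

For a rectangular channel the momentum equation gives q² = ½·g·y₁·y₂·(y₁ + y₂) = ½×32.2×2.05×4.99×7.04 = 1159.
q = √1159 = 34.1 ft²/s.
V₁ = q/y₁ = 34.1/2.05 = 16.6 ft/s.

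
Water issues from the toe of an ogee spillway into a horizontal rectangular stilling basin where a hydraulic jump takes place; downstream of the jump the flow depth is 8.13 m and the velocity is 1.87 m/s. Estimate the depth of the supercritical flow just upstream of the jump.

y₁ = 0.659 m

Fr₂ = V₂/√(g·y₂) = 1.87/√(9.81×8.13) = 0.209.
Applying the sequent-depth relation in reverse, y₁/y₂ = ½[√(1 + 8Fr₂²) − 1] = ½[√1.351 − 1] = 0.0811.
y₁ = 0.0811 × 8.13 = 0.659 m.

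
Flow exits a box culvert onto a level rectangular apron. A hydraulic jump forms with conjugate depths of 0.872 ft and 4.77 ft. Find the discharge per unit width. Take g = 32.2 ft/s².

For a rectangular channel the momentum equation gives q² = ½·g·y₁·y₂·(y₁ + y₂) = ½×32.2×0.872×4.77×5.64 = 378.
q = √378 = 19.4 ft²/s.

q = 19.4 ft²/s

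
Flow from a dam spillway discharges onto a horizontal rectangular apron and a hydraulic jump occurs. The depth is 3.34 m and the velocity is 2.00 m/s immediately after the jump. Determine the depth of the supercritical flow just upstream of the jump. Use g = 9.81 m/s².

Fr₂ = V₂/√(g·y₂) = 2.00/√(9.81×3.34) = 0.349.
Applying the sequent-depth relation in reverse, y₁/y₂ = ½[√(1 + 8Fr₂²) − 1] = ½[√1.977 − 1] = 0.203.
y₁ = 0.203 × 3.34 = 0.678 m.

y₁ = 0.678 m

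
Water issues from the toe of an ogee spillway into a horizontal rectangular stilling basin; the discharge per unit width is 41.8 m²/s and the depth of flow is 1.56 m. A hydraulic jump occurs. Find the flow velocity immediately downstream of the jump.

V₁ = q/y₁ = 41.8/1.56 = 26.8 m/s. Fr₁ = V₁/√(g·y₁) = 26.8/√(9.81×1.56) = 6.85.
Sequent-depth ratio: y₂/y₁ = ½[√(1 + 8Fr₁²) − 1] = ½[√376.3 − 1] = 9.20.
y₂ = 9.20 × 1.56 = 14.4 m.
V₂ = q/y₂ = 41.8/14.4 = 2.91 m/s.

V₂ = 2.91 m/s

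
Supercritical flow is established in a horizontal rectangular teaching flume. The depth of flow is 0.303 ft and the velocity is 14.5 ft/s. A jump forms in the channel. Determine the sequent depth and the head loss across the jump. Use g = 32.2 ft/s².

y₂ = 1.84 ft; ΔE = 1.64 ft

Fr₁ = V₁/√(g·y₁) = 14.5/√(32.2×0.303) = 4.64.
Sequent-depth ratio: y₂/y₁ = ½[√(1 + 8Fr₁²) − 1] = ½[√173.4 − 1] = 6.08.
y₂ = 6.08 × 0.303 = 1.84 ft.
q = V₁·y₁ = 14.5 × 0.303 = 4.39 ft²/s. V₂ = q/y₂ = 4.39/1.84 = 2.38 ft/s. E₁ = y₁ + V₁²/2g = 3.57 ft; E₂ = y₂ + V₂²/2g = 1.93 ft. ΔE = E₁ − E₂ = 1.64 ft.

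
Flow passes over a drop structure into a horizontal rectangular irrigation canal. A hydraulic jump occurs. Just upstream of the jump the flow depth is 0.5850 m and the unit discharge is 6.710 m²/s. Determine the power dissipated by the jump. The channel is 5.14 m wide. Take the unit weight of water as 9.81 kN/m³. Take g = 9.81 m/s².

P = 1164 kW

V₁ = q/y₁ = 6.710/0.5850 = 11.47 m/s. Fr₁ = V₁/√(g·y₁) = 11.47/√(9.81×0.5850) = 4.788.
Conjugate-depth relation: y₂/y₁ = ½[√(1 + 8Fr₁²) − 1] = ½[√184.40 − 1] = 6.290.
y₂ = 6.290 × 0.5850 = 3.679 m.
V₂ = q/y₂ = 6.710/3.679 = 1.824 m/s. E₁ = y₁ + V₁²/2g = 7.291 m; E₂ = y₂ + V₂²/2g = 3.849 m. ΔE = E₁ − E₂ = 3.442 m.
Q = q·b = 6.710 × 5.14 = 34.49 m³/s. P = γ·Q·ΔE = 9.81 × 34.49 × 3.442 = 1164 kW.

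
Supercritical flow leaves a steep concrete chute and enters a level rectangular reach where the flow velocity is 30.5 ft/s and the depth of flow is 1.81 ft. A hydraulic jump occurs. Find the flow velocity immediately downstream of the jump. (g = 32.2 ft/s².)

Fr₁ = V₁/√(g·y₁) = 30.5/√(32.2×1.81) = 4.00.
Sequent-depth ratio: y₂/y₁ = ½[√(1 + 8Fr₁²) − 1] = ½[√128.7 − 1] = 5.17.
y₂ = 5.17 × 1.81 = 9.36 ft.
q = V₁·y₁ = 30.5 × 1.81 = 55.2 ft²/s.
V₂ = q/y₂ = 55.2/9.36 = 5.90 ft/s.

V₂ = 5.90 ft/s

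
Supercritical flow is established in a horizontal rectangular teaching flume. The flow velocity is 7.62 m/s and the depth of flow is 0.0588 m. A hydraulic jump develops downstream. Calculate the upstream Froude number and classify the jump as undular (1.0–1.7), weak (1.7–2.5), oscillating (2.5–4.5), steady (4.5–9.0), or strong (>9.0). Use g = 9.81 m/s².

Fr₁ = V₁/√(g·y₁) = 7.62/√(9.81×0.0588) = 10.0.
Fr₁ = 10.0 lies in the strong range.

Fr₁ = 10.0; strong jump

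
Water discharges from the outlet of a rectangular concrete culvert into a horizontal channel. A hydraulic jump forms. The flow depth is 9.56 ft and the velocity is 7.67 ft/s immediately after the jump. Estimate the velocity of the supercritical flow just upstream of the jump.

V₁ = 26.0 ft/s

Fr₂ = V₂/√(g·y₂) = 7.67/√(32.2×9.56) = 0.437.
The Bélanger relation is symmetric: y₁/y₂ = ½[√(1 + 8Fr₂²) − 1] = ½[√2.529 − 1] = 0.295.
y₁ = 0.295 × 9.56 = 2.82 ft.
V₁ = q/y₁ = 73.3/2.82 = 26.0 ft/s.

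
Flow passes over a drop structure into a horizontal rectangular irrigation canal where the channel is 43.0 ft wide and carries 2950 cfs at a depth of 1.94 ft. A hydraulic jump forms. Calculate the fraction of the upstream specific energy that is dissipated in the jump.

q = Q/b = 2950/43.0 = 68.6 ft²/s; V₁ = q/y₁ = 35.4 ft/s. Fr₁ = V₁/√(g·y₁) = 4.47.
Sequent-depth ratio: y₂/y₁ = ½[√(1 + 8Fr₁²) − 1] = ½[√161.2 − 1] = 5.85.
y₂ = 5.85 × 1.94 = 11.3 ft.
E₁ = y₁ + V₁²/2g = 21.4 ft. ΔE = (y₂ − y₁)³/(4y₁y₂) = 9.45 ft. ΔE/E₁ = 9.45/21.4 = 0.442.

ΔE/E₁ = 0.442 (44.2%)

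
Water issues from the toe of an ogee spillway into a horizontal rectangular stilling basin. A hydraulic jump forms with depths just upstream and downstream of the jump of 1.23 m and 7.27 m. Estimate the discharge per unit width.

For a rectangular channel the momentum equation gives q² = ½·g·y₁·y₂·(y₁ + y₂) = ½×9.81×1.23×7.27×8.50 = 373.
q = √373 = 19.3 m²/s.

q = 19.3 m²/s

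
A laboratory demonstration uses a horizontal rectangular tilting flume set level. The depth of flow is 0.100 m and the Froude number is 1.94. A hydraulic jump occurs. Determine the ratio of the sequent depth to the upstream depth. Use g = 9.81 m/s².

y₂/y₁ = 2.29

Fr₁ = 1.94 (given).
Sequent-depth ratio: y₂/y₁ = ½[√(1 + 8Fr₁²) − 1] = ½[√31.11 − 1] = 2.29.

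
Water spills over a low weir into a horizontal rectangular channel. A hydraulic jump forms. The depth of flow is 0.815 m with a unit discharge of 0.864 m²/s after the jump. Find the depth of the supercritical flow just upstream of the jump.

V₂ = q/y₂ = 0.864/0.815 = 1.06 m/s; Fr₂ = V₂/√(g·y₂) = 0.375.
The Bélanger relation is symmetric: y₁/y₂ = ½[√(1 + 8Fr₂²) − 1] = ½[√2.125 − 1] = 0.229.
y₁ = 0.229 × 0.815 = 0.186 m.

y₁ = 0.186 m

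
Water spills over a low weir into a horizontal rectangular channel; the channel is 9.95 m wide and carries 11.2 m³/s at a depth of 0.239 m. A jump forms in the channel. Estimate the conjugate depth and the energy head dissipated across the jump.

y₂ = 0.927 m; ΔE = 0.367 m

q = Q/b = 11.2/9.95 = 1.13 m²/s; V₁ = q/y₁ = 4.71 m/s. Fr₁ = V₁/√(g·y₁) = 3.08.
Sequent-depth ratio: y₂/y₁ = ½[√(1 + 8Fr₁²) − 1] = ½[√76.69 − 1] = 3.88.
y₂ = 3.88 × 0.239 = 0.927 m.
V₂ = q/y₂ = 1.13/0.927 = 1.21 m/s. E₁ = y₁ + V₁²/2g = 1.37 m; E₂ = y₂ + V₂²/2g = 1.00 m. ΔE = E₁ − E₂ = 0.367 m.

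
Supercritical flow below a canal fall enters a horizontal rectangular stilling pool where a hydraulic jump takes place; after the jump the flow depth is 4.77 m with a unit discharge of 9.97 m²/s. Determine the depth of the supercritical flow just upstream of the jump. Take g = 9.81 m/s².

y₁ = 0.767 m

V₂ = q/y₂ = 9.97/4.77 = 2.09 m/s; Fr₂ = V₂/√(g·y₂) = 0.306.
The Bélanger relation is symmetric: y₁/y₂ = ½[√(1 + 8Fr₂²) − 1] = ½[√1.747 − 1] = 0.161.
y₁ = 0.161 × 4.77 = 0.767 m.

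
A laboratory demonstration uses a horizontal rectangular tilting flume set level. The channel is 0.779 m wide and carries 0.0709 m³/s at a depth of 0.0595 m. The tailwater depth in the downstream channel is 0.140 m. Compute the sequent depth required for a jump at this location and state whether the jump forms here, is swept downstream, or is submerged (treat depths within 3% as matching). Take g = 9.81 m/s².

q = Q/b = 0.0709/0.779 = 0.0910 m²/s; V₁ = q/y₁ = 1.53 m/s. Fr₁ = V₁/√(g·y₁) = 2.00.
Sequent-depth ratio: y₂/y₁ = ½[√(1 + 8Fr₁²) − 1] = ½[√33.07 − 1] = 2.38.
y₂ = 2.38 × 0.0595 = 0.141 m.
Tailwater y_tw = 0.140 m: y_tw ≈ y₂, so the jump forms here.

y₂ = 0.141 m; the jump forms here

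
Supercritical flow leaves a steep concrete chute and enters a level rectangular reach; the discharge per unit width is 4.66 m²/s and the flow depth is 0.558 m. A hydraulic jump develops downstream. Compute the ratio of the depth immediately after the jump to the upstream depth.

V₁ = q/y₁ = 4.66/0.558 = 8.35 m/s. Fr₁ = V₁/√(g·y₁) = 8.35/√(9.81×0.558) = 3.57.
Conjugate-depth relation: y₂/y₁ = ½[√(1 + 8Fr₁²) − 1] = ½[√102.9 − 1] = 4.57.

y₂/y₁ = 4.57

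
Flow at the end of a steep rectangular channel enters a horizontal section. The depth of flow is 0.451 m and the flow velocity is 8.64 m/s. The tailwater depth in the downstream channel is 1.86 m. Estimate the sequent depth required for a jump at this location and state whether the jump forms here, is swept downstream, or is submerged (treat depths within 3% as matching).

y₂ = 2.40 m; the jump is swept downstream

Fr₁ = V₁/√(g·y₁) = 8.64/√(9.81×0.451) = 4.11.
From the momentum equation for a rectangular channel, y₂/y₁ = ½[√(1 + 8Fr₁²) − 1] = ½[√136.0 − 1] = 5.33.
y₂ = 5.33 × 0.451 = 2.40 m.
Tailwater y_tw = 1.86 m: y_tw < y₂, so the jump is swept downstream.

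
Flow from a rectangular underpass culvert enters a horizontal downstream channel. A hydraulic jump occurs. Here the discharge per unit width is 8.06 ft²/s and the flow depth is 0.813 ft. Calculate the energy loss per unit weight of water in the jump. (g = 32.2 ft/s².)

ΔE = 0.189 ft

V₁ = q/y₁ = 8.06/0.813 = 9.91 ft/s. Fr₁ = V₁/√(g·y₁) = 9.91/√(32.2×0.813) = 1.94.
Bélanger equation: y₂/y₁ = ½[√(1 + 8Fr₁²) − 1] = ½[√31.04 − 1] = 2.29.
y₂ = 2.29 × 0.813 = 1.86 ft.
Head loss: ΔE = (y₂ − y₁)³/(4y₁y₂) = (1.86 − 0.813)³/(4×0.813×1.86) = 1.14/6.04 = 0.189 ft.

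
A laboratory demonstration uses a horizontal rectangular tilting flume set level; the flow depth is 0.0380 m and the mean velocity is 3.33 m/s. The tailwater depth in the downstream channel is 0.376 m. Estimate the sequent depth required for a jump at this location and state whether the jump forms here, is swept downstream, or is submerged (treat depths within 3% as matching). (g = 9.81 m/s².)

y₂ = 0.275 m; the jump is submerged

Fr₁ = V₁/√(g·y₁) = 3.33/√(9.81×0.0380) = 5.45.
From the momentum equation for a rectangular channel, y₂/y₁ = ½[√(1 + 8Fr₁²) − 1] = ½[√239.0 − 1] = 7.23.
y₂ = 7.23 × 0.0380 = 0.275 m.
Tailwater y_tw = 0.376 m: y_tw > y₂, so the jump is submerged.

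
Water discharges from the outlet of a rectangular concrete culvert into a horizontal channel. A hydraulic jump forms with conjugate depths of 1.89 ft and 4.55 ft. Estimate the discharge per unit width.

q = 29.9 ft²/s

For a rectangular channel the momentum equation gives q² = ½·g·y₁·y₂·(y₁ + y₂) = ½×32.2×1.89×4.55×6.44 = 892.
q = √892 = 29.9 ft²/s.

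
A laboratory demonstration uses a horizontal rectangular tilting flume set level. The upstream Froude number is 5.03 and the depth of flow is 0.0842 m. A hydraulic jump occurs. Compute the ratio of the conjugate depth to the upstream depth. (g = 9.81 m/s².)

Fr₁ = 5.03 (given).
By Bélanger, y₂/y₁ = ½[√(1 + 8Fr₁²) − 1] = ½[√203.4 − 1] = 6.63.

y₂/y₁ = 6.63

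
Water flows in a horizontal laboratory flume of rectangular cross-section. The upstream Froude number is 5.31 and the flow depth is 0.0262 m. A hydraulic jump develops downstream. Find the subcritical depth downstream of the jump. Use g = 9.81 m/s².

Fr₁ = 5.31 (given).
By Bélanger, y₂/y₁ = ½[√(1 + 8Fr₁²) − 1] = ½[√226.6 − 1] = 7.03.
y₂ = 7.03 × 0.0262 = 0.184 m.

y₂ = 0.184 m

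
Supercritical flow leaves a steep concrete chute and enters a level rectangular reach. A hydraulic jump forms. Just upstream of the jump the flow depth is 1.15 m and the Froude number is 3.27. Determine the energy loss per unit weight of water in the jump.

Fr₁ = 3.27 (given).
Conjugate-depth relation: y₂/y₁ = ½[√(1 + 8Fr₁²) − 1] = ½[√86.54 − 1] = 4.15.
y₂ = 4.15 × 1.15 = 4.77 m.
Head loss: ΔE = (y₂ − y₁)³/(4y₁y₂) = (4.77 − 1.15)³/(4×1.15×4.77) = 47.6/22.0 = 2.17 m.

ΔE = 2.17 m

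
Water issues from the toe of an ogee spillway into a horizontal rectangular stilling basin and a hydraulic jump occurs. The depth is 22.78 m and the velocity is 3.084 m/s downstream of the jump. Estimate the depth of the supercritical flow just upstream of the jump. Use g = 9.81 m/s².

Fr₂ = V₂/√(g·y₂) = 3.084/√(9.81×22.78) = 0.2063.
Since the conjugate-depth ratio holds either way, y₁/y₂ = ½[√(1 + 8Fr₂²) − 1] = ½[√1.3405 − 1] = 0.07890.
y₁ = 0.07890 × 22.78 = 1.797 m.

y₁ = 1.797 m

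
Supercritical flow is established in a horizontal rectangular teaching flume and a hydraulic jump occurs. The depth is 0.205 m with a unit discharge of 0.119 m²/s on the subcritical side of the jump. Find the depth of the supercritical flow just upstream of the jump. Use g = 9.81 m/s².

V₂ = q/y₂ = 0.119/0.205 = 0.580 m/s; Fr₂ = V₂/√(g·y₂) = 0.409.
Applying the sequent-depth relation in reverse, y₁/y₂ = ½[√(1 + 8Fr₂²) − 1] = ½[√2.340 − 1] = 0.265.
y₁ = 0.265 × 0.205 = 0.0543 m.

y₁ = 0.0543 m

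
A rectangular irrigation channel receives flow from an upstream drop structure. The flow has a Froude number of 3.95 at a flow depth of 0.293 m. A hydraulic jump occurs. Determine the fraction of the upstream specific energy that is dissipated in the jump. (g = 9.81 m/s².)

ΔE/E₁ = 0.386 (38.6%)

Fr₁ = 3.95 (given).
Conjugate-depth relation: y₂/y₁ = ½[√(1 + 8Fr₁²) − 1] = ½[√125.8 − 1] = 5.11.
y₂ = 5.11 × 0.293 = 1.50 m.
E₁ = y₁(1 + Fr₁²/2) = 0.293×(1 + 3.95²/2) = 2.58 m. ΔE = (y₂ − y₁)³/(4y₁y₂) = 0.994 m. ΔE/E₁ = 0.994/2.58 = 0.386.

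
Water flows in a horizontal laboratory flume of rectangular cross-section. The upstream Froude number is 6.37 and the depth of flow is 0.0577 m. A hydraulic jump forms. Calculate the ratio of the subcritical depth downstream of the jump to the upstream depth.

Fr₁ = 6.37 (given).
Conjugate-depth relation: y₂/y₁ = ½[√(1 + 8Fr₁²) − 1] = ½[√325.6 − 1] = 8.52.

y₂/y₁ = 8.52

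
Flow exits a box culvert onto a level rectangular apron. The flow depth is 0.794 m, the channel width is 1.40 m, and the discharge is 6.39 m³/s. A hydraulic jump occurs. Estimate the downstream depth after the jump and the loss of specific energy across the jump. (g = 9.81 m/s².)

y₂ = 1.95 m; ΔE = 0.249 m

q = Q/b = 6.39/1.40 = 4.56 m²/s; V₁ = q/y₁ = 5.75 m/s. Fr₁ = V₁/√(g·y₁) = 2.06.
Conjugate-depth relation: y₂/y₁ = ½[√(1 + 8Fr₁²) − 1] = ½[√34.94 − 1] = 2.46.
y₂ = 2.46 × 0.794 = 1.95 m.
V₂ = q/y₂ = 4.56/1.95 = 2.34 m/s. E₁ = y₁ + V₁²/2g = 2.48 m; E₂ = y₂ + V₂²/2g = 2.23 m. ΔE = E₁ − E₂ = 0.249 m.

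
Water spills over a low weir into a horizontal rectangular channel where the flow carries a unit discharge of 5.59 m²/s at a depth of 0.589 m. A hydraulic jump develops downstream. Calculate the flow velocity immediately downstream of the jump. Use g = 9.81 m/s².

V₂ = 1.86 m/s

V₁ = q/y₁ = 5.59/0.589 = 9.49 m/s. Fr₁ = V₁/√(g·y₁) = 9.49/√(9.81×0.589) = 3.95.
From the momentum equation for a rectangular channel, y₂/y₁ = ½[√(1 + 8Fr₁²) − 1] = ½[√125.7 − 1] = 5.11.
y₂ = 5.11 × 0.589 = 3.01 m.
V₂ = q/y₂ = 5.59/3.01 = 1.86 m/s.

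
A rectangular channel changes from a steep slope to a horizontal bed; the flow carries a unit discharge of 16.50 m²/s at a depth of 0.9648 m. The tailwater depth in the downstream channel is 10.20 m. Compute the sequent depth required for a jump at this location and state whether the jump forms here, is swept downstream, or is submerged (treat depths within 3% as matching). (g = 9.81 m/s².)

y₂ = 7.118 m; the jump is submerged

V₁ = q/y₁ = 16.50/0.9648 = 17.10 m/s. Fr₁ = V₁/√(g·y₁) = 17.10/√(9.81×0.9648) = 5.559.
From the momentum equation for a rectangular channel, y₂/y₁ = ½[√(1 + 8Fr₁²) − 1] = ½[√248.22 − 1] = 7.377.
y₂ = 7.377 × 0.9648 = 7.118 m.
Tailwater y_tw = 10.20 m: y_tw > y₂, so the jump is submerged.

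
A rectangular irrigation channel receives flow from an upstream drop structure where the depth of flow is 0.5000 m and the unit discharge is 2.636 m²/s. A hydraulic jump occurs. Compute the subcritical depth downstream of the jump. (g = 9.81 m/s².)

V₁ = q/y₁ = 2.636/0.5000 = 5.272 m/s. Fr₁ = V₁/√(g·y₁) = 5.272/√(9.81×0.5000) = 2.380.
Conjugate-depth relation: y₂/y₁ = ½[√(1 + 8Fr₁²) − 1] = ½[√46.332 − 1] = 2.903.
y₂ = 2.903 × 0.5000 = 1.452 m.

y₂ = 1.452 m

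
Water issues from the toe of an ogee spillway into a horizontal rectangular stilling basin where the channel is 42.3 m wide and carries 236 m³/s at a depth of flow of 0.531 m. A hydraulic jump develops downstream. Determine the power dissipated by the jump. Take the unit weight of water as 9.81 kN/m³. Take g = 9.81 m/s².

q = Q/b = 236/42.3 = 5.58 m²/s; V₁ = q/y₁ = 10.5 m/s. Fr₁ = V₁/√(g·y₁) = 4.60.
Bélanger equation: y₂/y₁ = ½[√(1 + 8Fr₁²) − 1] = ½[√170.5 − 1] = 6.03.
y₂ = 6.03 × 0.531 = 3.20 m.
V₂ = q/y₂ = 5.58/3.20 = 1.74 m/s. E₁ = y₁ + V₁²/2g = 6.16 m; E₂ = y₂ + V₂²/2g = 3.36 m. ΔE = E₁ − E₂ = 2.80 m.
P = γ·Q·ΔE = 9.81 × 236 × 2.80 = 6485 kW.

P = 6485 kW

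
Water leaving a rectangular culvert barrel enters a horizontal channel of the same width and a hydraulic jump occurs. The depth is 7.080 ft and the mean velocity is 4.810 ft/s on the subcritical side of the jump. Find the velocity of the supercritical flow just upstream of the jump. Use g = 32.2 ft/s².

Fr₂ = V₂/√(g·y₂) = 4.810/√(32.2×7.080) = 0.3186.
The Bélanger relation is symmetric: y₁/y₂ = ½[√(1 + 8Fr₂²) − 1] = ½[√1.8119 − 1] = 0.1730.
y₁ = 0.1730 × 7.080 = 1.225 ft.
V₁ = q/y₁ = 34.05/1.225 = 27.80 ft/s.

V₁ = 27.80 ft/s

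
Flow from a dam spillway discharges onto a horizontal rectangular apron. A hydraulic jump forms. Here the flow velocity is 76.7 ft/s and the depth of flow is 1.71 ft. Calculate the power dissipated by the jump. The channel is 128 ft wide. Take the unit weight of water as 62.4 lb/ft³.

P = 130367 hp

Fr₁ = V₁/√(g·y₁) = 76.7/√(32.2×1.71) = 10.3.
By Bélanger, y₂/y₁ = ½[√(1 + 8Fr₁²) − 1] = ½[√855.7 − 1] = 14.1.
y₂ = 14.1 × 1.71 = 24.2 ft.
q = V₁·y₁ = 76.7 × 1.71 = 131 ft²/s. V₂ = q/y₂ = 131/24.2 = 5.43 ft/s. E₁ = y₁ + V₁²/2g = 93.1 ft; E₂ = y₂ + V₂²/2g = 24.6 ft. ΔE = E₁ − E₂ = 68.4 ft.
Q = q·b = 131 × 128 = 16788 cfs. P = γ·Q·ΔE/550 = 62.4 × 16788 × 68.4 / 550 = 130367 hp.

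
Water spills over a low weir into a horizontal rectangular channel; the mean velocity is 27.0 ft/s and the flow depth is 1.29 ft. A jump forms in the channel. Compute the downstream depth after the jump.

Fr₁ = V₁/√(g·y₁) = 27.0/√(32.2×1.29) = 4.19.
Sequent-depth ratio: y₂/y₁ = ½[√(1 + 8Fr₁²) − 1] = ½[√141.4 − 1] = 5.45.
y₂ = 5.45 × 1.29 = 7.02 ft.

y₂ = 7.02 ft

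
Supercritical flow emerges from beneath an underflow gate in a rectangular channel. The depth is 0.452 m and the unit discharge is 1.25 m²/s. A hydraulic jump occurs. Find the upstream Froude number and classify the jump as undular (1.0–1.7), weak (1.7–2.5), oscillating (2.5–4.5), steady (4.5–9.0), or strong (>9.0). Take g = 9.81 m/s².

V₁ = q/y₁ = 1.25/0.452 = 2.77 m/s. Fr₁ = V₁/√(g·y₁) = 2.77/√(9.81×0.452) = 1.31.
Fr₁ = 1.31 lies in the undular range.

Fr₁ = 1.31; undular jump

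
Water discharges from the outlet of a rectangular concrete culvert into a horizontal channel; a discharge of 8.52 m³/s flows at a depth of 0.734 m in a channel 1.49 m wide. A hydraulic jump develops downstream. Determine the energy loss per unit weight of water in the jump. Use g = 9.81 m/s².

q = Q/b = 8.52/1.49 = 5.72 m²/s; V₁ = q/y₁ = 7.79 m/s. Fr₁ = V₁/√(g·y₁) = 2.90.
By Bélanger, y₂/y₁ = ½[√(1 + 8Fr₁²) − 1] = ½[√68.43 − 1] = 3.64.
y₂ = 3.64 × 0.734 = 2.67 m.
V₂ = q/y₂ = 5.72/2.67 = 2.14 m/s. E₁ = y₁ + V₁²/2g = 3.83 m; E₂ = y₂ + V₂²/2g = 2.90 m. ΔE = E₁ − E₂ = 0.924 m.

ΔE = 0.924 m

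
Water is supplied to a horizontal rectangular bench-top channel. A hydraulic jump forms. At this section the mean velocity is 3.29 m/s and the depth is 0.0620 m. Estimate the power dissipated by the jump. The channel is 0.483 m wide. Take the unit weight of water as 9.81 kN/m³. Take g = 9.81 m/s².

P = 0.247 kW

Fr₁ = V₁/√(g·y₁) = 3.29/√(9.81×0.0620) = 4.22.
Bélanger equation: y₂/y₁ = ½[√(1 + 8Fr₁²) − 1] = ½[√143.4 − 1] = 5.49.
y₂ = 5.49 × 0.0620 = 0.340 m.
Head loss: ΔE = (y₂ − y₁)³/(4y₁y₂) = (0.340 − 0.0620)³/(4×0.0620×0.340) = 0.0215/0.0844 = 0.255 m.
q = V₁·y₁ = 3.29 × 0.0620 = 0.204 m²/s. Q = q·b = 0.204 × 0.483 = 0.0985 m³/s. P = γ·Q·ΔE = 9.81 × 0.0985 × 0.255 = 0.247 kW.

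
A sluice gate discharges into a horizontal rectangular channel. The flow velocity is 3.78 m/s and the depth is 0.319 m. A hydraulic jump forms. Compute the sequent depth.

y₂ = 0.818 m

Fr₁ = V₁/√(g·y₁) = 3.78/√(9.81×0.319) = 2.14.
By Bélanger, y₂/y₁ = ½[√(1 + 8Fr₁²) − 1] = ½[√37.53 − 1] = 2.56.
y₂ = 2.56 × 0.319 = 0.818 m.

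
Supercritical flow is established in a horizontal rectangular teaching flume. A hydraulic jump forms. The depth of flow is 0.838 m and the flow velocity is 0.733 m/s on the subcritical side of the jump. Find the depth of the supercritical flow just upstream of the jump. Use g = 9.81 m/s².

y₁ = 0.0981 m

Fr₂ = V₂/√(g·y₂) = 0.733/√(9.81×0.838) = 0.256.
From the momentum equation (using Fr₂), y₁/y₂ = ½[√(1 + 8Fr₂²) − 1] = ½[√1.523 − 1] = 0.117.
y₁ = 0.117 × 0.838 = 0.0981 m.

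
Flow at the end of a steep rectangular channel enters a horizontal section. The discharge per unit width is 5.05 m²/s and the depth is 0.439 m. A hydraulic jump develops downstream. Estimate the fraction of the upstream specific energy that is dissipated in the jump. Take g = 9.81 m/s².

ΔE/E₁ = 0.533 (53.3%)

V₁ = q/y₁ = 5.05/0.439 = 11.5 m/s. Fr₁ = V₁/√(g·y₁) = 11.5/√(9.81×0.439) = 5.54.
By Bélanger, y₂/y₁ = ½[√(1 + 8Fr₁²) − 1] = ½[√246.8 − 1] = 7.36.
y₂ = 7.36 × 0.439 = 3.23 m.
E₁ = y₁ + V₁²/2g = 7.18 m. ΔE = (y₂ − y₁)³/(4y₁y₂) = 3.83 m. ΔE/E₁ = 3.83/7.18 = 0.533.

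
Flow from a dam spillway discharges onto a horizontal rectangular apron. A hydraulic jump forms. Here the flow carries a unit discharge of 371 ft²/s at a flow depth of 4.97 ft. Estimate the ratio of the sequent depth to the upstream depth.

y₂/y₁ = 7.86

V₁ = q/y₁ = 371/4.97 = 74.6 ft/s. Fr₁ = V₁/√(g·y₁) = 74.6/√(32.2×4.97) = 5.90.
Conjugate-depth relation: y₂/y₁ = ½[√(1 + 8Fr₁²) − 1] = ½[√279.6 − 1] = 7.86.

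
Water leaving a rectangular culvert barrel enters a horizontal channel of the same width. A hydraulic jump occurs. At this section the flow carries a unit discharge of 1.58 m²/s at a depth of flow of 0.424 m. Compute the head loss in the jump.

ΔE = 0.0721 m

V₁ = q/y₁ = 1.58/0.424 = 3.73 m/s. Fr₁ = V₁/√(g·y₁) = 3.73/√(9.81×0.424) = 1.83.
Sequent-depth ratio: y₂/y₁ = ½[√(1 + 8Fr₁²) − 1] = ½[√27.71 − 1] = 2.13.
y₂ = 2.13 × 0.424 = 0.904 m.
V₂ = q/y₂ = 1.58/0.904 = 1.75 m/s. E₁ = y₁ + V₁²/2g = 1.13 m; E₂ = y₂ + V₂²/2g = 1.06 m. ΔE = E₁ − E₂ = 0.0721 m.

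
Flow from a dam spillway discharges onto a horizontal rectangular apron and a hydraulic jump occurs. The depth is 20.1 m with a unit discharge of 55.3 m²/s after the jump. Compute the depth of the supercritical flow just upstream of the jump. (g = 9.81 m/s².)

y₁ = 1.44 m

V₂ = q/y₂ = 55.3/20.1 = 2.75 m/s; Fr₂ = V₂/√(g·y₂) = 0.196.
The Bélanger relation is symmetric: y₁/y₂ = ½[√(1 + 8Fr₂²) − 1] = ½[√1.307 − 1] = 0.0716.
y₁ = 0.0716 × 20.1 = 1.44 m.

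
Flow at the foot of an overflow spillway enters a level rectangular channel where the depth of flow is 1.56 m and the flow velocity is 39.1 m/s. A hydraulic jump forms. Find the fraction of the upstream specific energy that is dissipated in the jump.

ΔE/E₁ = 0.727 (72.7%)

Fr₁ = V₁/√(g·y₁) = 39.1/√(9.81×1.56) = 9.99.
Bélanger equation: y₂/y₁ = ½[√(1 + 8Fr₁²) − 1] = ½[√800.2 − 1] = 13.6.
y₂ = 13.6 × 1.56 = 21.3 m.
E₁ = y₁ + V₁²/2g = 79.5 m. ΔE = (y₂ − y₁)³/(4y₁y₂) = 57.8 m. ΔE/E₁ = 57.8/79.5 = 0.727.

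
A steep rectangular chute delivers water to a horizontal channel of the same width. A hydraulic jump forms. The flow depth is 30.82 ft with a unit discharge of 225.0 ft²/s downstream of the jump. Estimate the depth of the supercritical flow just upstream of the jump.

V₂ = q/y₂ = 225.0/30.82 = 7.300 ft/s; Fr₂ = V₂/√(g·y₂) = 0.2317.
Applying the sequent-depth relation in reverse, y₁/y₂ = ½[√(1 + 8Fr₂²) − 1] = ½[√1.4296 − 1] = 0.09784.
y₁ = 0.09784 × 30.82 = 3.015 ft.

y₁ = 3.015 ft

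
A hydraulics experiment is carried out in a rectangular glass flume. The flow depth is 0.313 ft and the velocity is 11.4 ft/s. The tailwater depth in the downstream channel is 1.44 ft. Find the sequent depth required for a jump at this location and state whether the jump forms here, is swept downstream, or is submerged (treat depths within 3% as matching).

Fr₁ = V₁/√(g·y₁) = 11.4/√(32.2×0.313) = 3.59.
Bélanger equation: y₂/y₁ = ½[√(1 + 8Fr₁²) − 1] = ½[√104.2 − 1] = 4.60.
y₂ = 4.60 × 0.313 = 1.44 ft.
Tailwater y_tw = 1.44 ft: y_tw ≈ y₂, so the jump forms here.

y₂ = 1.44 ft; the jump forms here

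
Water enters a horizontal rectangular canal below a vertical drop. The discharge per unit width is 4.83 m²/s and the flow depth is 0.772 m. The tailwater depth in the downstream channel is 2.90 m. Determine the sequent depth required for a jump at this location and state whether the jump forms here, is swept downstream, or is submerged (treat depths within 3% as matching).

y₂ = 2.13 m; the jump is submerged

V₁ = q/y₁ = 4.83/0.772 = 6.26 m/s. Fr₁ = V₁/√(g·y₁) = 6.26/√(9.81×0.772) = 2.27.
Conjugate-depth relation: y₂/y₁ = ½[√(1 + 8Fr₁²) − 1] = ½[√42.35 − 1] = 2.75.
y₂ = 2.75 × 0.772 = 2.13 m.
Tailwater y_tw = 2.90 m: y_tw > y₂, so the jump is submerged.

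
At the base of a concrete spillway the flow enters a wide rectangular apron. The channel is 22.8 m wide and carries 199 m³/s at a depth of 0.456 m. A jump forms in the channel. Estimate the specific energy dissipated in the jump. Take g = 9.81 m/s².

q = Q/b = 199/22.8 = 8.73 m²/s; V₁ = q/y₁ = 19.1 m/s. Fr₁ = V₁/√(g·y₁) = 9.05.
Sequent-depth ratio: y₂/y₁ = ½[√(1 + 8Fr₁²) − 1] = ½[√656.2 − 1] = 12.3.
y₂ = 12.3 × 0.456 = 5.61 m.
Head loss: ΔE = (y₂ − y₁)³/(4y₁y₂) = (5.61 − 0.456)³/(4×0.456×5.61) = 137/10.2 = 13.4 m.

ΔE = 13.4 m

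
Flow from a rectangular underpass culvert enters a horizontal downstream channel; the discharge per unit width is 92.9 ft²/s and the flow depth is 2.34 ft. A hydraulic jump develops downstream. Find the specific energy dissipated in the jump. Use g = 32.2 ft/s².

V₁ = q/y₁ = 92.9/2.34 = 39.7 ft/s. Fr₁ = V₁/√(g·y₁) = 39.7/√(32.2×2.34) = 4.57.
By Bélanger, y₂/y₁ = ½[√(1 + 8Fr₁²) − 1] = ½[√168.3 − 1] = 5.99.
y₂ = 5.99 × 2.34 = 14.0 ft.
V₂ = q/y₂ = 92.9/14.0 = 6.63 ft/s. E₁ = y₁ + V₁²/2g = 26.8 ft; E₂ = y₂ + V₂²/2g = 14.7 ft. ΔE = E₁ − E₂ = 12.1 ft.

ΔE = 12.1 ft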